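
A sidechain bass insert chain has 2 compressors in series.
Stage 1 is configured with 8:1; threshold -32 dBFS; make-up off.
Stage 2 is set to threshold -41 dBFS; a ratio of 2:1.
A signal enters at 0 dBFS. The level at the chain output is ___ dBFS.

-34.5 dBFS

Stage 1: overshoot 32 dB → 32/8 = 4 dB → -28 dBFS.
Stage 2: 13 dB above -41 dBFS, reduced 2:1 to 6.5 dB above → -34.5 dBFS.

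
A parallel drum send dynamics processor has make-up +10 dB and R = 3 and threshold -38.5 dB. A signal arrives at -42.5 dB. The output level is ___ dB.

-42.5 dB is 4 dB below the -38.5 dB threshold, so no gain reduction is applied.
Make-up gain adds 10 dB: -42.5 + 10 = -32.5 dB.

-32.5 dB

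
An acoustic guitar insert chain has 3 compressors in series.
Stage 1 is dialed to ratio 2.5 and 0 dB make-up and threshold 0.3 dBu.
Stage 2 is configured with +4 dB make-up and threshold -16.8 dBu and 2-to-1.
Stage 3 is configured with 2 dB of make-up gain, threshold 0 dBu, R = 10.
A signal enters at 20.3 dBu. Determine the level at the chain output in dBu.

Stage 1: overshoot 20 dB → 20/2.5 = 8 dB → 8.3 dBu.
Stage 2: overshoot 25.1 dB → 25.1/2 = 12.55 dB → -4.25 dBu; +4 dB make-up → -0.25 dBu.
Stage 3: -0.25 dBu is at or below the 0 dBu threshold — no compression; make-up brings it to 1.75 dBu.

1.75 dBu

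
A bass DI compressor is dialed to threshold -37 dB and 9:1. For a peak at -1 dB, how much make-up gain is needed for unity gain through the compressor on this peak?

The peak compresses to -37 + 36/9 = -33 dB.
To reach -1 dB requires -1 − (-33) = 32 dB of make-up.

32 dB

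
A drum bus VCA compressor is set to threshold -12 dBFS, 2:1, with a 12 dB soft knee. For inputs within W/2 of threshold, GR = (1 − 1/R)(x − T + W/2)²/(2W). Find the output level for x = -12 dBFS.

-12.75 dBFS

x − T + W/2 = -12 − (-12) + 6 = 6.
GR = (1 − 1/2) × 6² / 24 = 0.5 × 36 / 24 = 0.75 dB.
Output = -12 − 0.75 = -12.75 dBFS.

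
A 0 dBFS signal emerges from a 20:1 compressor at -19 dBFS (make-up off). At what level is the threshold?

Gain reduction = 0 − (-19) = 19 dB; output overshoot = GR / (R − 1) = 19 / 19 = 1 dB.
Threshold = output − output overshoot = -19 − 1 = -20 dBFS.

-20 dBFS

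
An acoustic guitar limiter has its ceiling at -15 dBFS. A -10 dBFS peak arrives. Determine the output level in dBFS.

The limiter clamps the peak to its -15 dBFS ceiling.

-15 dBFS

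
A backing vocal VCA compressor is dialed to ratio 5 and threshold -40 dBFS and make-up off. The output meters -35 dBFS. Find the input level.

-15 dBFS

That's 5 dB above the -40 dBFS threshold.
Input overshoot = R × output overshoot = 25 dB → input = -40 + 25 = -15 dBFS.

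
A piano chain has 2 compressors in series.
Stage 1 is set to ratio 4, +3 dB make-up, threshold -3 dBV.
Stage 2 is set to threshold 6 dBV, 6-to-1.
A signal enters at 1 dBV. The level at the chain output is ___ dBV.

1 dBV

Stage 1: 1 dBV is 4 dB over -3 dBV; at 4:1 that becomes 1 dB over, giving -2 dBV; +3 dB make-up → 1 dBV.
Stage 2: 1 dBV ≤ 6 dBV, so stage 2 doesn't engage; output 1 dBV.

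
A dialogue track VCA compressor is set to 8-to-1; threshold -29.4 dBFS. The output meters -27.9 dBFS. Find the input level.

-17.4 dBFS

That's 1.5 dB above the -29.4 dBFS threshold.
Input overshoot = R × output overshoot = 12 dB → input = -29.4 + 12 = -17.4 dBFS.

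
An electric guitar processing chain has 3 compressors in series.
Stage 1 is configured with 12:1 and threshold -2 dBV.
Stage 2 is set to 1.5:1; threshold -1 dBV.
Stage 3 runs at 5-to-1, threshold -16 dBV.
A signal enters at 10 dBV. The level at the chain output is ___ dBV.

Stage 1: 12 dB above -2 dBV, reduced 12:1 to 1 dB above → -1 dBV.
Stage 2: below threshold (-1 ≤ -1); passes unchanged; output -1 dBV.
Stage 3: 15 dB above -16 dBV, reduced 5:1 to 3 dB above → -13 dBV.

-13 dBV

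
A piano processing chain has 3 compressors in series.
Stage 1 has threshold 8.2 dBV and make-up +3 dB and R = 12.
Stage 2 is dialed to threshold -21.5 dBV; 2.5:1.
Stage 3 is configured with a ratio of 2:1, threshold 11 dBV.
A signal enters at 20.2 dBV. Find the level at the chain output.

Stage 1: 20.2 dBV is 12 dB over 8.2 dBV; at 12:1 that becomes 1 dB over, giving 9.2 dBV; +3 dB make-up → 12.2 dBV.
Stage 2: overshoot 33.7 dB → 33.7/2.5 = 13.48 dB → -8.02 dBV.
Stage 3: below threshold (-8.02 ≤ 11); passes unchanged; output -8.02 dBV.

-8.02 dBV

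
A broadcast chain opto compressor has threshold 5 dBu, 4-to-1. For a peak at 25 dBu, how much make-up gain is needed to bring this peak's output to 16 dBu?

6 dB

The peak compresses to 5 + 20/4 = 10 dBu.
To reach 16 dBu requires 16 − 10 = 6 dB of make-up.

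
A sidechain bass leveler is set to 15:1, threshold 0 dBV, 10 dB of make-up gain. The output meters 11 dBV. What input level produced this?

15 dBV

Before make-up, the level was 11 − 10 = 1 dBV.
The compressed level sits 1 − 0 = 1 dB over threshold.
Undo the ratio: input overshoot = 1 × 15 = 15 dB, giving input = 15 dBV.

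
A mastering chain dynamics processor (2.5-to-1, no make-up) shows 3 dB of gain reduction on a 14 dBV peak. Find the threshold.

9 dBV

Input is 5 dB above T (since output overshoot × R = input overshoot: (11 − T)·2.5 = 14 − T gives T = 9 dBV).
Check: 9 + (14 − 9)/2.5 = 9 + 2 = 11 dBV. ✓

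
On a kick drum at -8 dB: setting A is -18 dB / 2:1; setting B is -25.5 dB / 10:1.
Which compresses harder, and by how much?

A: GR = 10 − 10/2 = 5 dB.
B: GR = 17.5 − 17.5/10 = 15.75 dB.
B applies 10.75 dB more gain reduction.

B, by 10.75 dB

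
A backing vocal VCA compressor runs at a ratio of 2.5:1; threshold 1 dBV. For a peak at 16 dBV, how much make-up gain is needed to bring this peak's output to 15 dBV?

8 dB

Overshoot 15 dB → 15/2.5 = 6 dB after compression, so the compressed level is 1 + 6 = 7 dBV.
Make-up = target − compressed = 15 − 7 = 8 dB.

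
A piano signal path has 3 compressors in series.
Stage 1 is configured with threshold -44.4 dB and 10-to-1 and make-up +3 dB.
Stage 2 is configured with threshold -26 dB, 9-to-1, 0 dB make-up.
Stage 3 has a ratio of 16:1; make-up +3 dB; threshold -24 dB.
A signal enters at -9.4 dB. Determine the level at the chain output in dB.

Stage 1: overshoot 35 dB → 35/10 = 3.5 dB → -40.9 dB; +3 dB make-up → -37.9 dB.
Stage 2: below threshold (-37.9 ≤ -26); passes unchanged; output -37.9 dB.
Stage 3: -37.9 dB is at or below the -24 dB threshold — no compression; make-up brings it to -34.9 dB.

-34.9 dB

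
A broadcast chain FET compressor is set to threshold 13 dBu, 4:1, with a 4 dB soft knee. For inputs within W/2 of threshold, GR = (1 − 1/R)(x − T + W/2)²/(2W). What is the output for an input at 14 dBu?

x − T + W/2 = 14 − 13 + 2 = 3.
GR = (1 − 1/4) × 3² / 8 = 0.75 × 9 / 8 = 0.84375 dB.
Output = 14 − 0.84375 = 13.15625 dBu.

13.15625 dBu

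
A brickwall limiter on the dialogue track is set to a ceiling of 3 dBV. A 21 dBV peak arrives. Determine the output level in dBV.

The limiter clamps the peak to its 3 dBV ceiling.

3 dBV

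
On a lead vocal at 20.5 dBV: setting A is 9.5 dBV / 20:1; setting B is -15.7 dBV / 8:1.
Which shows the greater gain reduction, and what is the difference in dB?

B, by 21.225 dB

A: GR = 11 − 11/20 = 10.45 dB.
B: GR = 36.2 − 36.2/8 = 31.675 dB.
B applies 21.225 dB more gain reduction.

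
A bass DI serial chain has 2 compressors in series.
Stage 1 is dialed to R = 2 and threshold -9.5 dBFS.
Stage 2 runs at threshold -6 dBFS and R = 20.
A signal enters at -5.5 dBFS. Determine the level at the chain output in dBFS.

-7.5 dBFS

Stage 1: -5.5 dBFS is 4 dB over -9.5 dBFS; at 2:1 that becomes 2 dB over, giving -7.5 dBFS.
Stage 2: below threshold (-7.5 ≤ -6); passes unchanged; output -7.5 dBFS.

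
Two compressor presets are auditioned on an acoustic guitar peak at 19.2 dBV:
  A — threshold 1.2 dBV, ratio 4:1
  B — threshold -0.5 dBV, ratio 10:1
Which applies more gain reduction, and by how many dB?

B, by 4.23 dB

A: GR = 18 − 18/4 = 13.5 dB.
B: GR = 19.7 − 19.7/10 = 17.73 dB.
B applies 4.23 dB more gain reduction.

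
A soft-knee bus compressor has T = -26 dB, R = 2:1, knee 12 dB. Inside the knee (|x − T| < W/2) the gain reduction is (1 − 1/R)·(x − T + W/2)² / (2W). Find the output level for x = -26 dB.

-26.75 dB

x − T + W/2 = -26 − (-26) + 6 = 6.
GR = (1 − 1/2) × 6² / 24 = 0.5 × 36 / 24 = 0.75 dB.
Output = -26 − 0.75 = -26.75 dB.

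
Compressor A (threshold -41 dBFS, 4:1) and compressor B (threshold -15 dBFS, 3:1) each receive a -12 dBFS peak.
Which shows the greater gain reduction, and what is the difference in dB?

A: 29 dB over, compressed to 7.25 dB over, so 21.75 dB of GR.
B: 3 dB over, compressed to 1 dB over, so 2 dB of GR.
A applies 19.75 dB more gain reduction.

A, by 19.75 dB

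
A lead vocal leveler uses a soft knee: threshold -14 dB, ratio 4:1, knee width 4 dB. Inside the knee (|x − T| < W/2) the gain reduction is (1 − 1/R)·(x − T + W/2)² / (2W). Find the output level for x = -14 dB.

x − T + W/2 = -14 − (-14) + 2 = 2.
GR = (1 − 1/4) × 2² / 8 = 0.75 × 4 / 8 = 0.375 dB.
Output = -14 − 0.375 = -14.375 dB.

-14.375 dB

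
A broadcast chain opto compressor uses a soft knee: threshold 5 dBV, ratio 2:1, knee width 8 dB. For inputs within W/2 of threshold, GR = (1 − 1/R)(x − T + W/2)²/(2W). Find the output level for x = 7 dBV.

5.875 dBV

x − T + W/2 = 7 − 5 + 4 = 6.
GR = (1 − 1/2) × 6² / 16 = 0.5 × 36 / 16 = 1.125 dB.
Output = 7 − 1.125 = 5.875 dBV.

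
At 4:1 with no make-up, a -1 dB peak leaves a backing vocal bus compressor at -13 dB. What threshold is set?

Gain reduction = -1 − (-13) = 12 dB; output overshoot = GR / (R − 1) = 12 / 3 = 4 dB.
Threshold = output − output overshoot = -13 − 4 = -17 dB.

-17 dB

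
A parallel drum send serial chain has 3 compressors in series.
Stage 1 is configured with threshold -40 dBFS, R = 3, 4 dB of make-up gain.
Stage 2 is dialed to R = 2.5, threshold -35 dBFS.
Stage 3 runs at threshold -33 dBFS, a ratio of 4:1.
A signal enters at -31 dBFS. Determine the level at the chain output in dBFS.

-34.2 dBFS

Stage 1: -31 dBFS is 9 dB over -40 dBFS; at 3:1 that becomes 3 dB over, giving -37 dBFS; +4 dB make-up → -33 dBFS.
Stage 2: -33 dBFS is 2 dB over -35 dBFS; at 2.5:1 that becomes 0.8 dB over, giving -34.2 dBFS.
Stage 3: -34.2 dBFS ≤ -33 dBFS, so stage 3 doesn't engage; output -34.2 dBFS.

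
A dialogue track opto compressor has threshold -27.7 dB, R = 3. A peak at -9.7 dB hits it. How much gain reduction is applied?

12 dB

Overshoot = -9.7 − (-27.7) = 18 dB.
After 3:1 compression the overshoot becomes 18/3 = 6 dB.
So the signal is attenuated by 18 − 6 = 12 dB.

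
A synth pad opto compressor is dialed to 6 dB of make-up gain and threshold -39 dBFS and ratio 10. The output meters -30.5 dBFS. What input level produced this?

-14 dBFS

Remove make-up: -30.5 − 6 = -36.5 dBFS.
Post-compression overshoot = -36.5 − (-39) = 2.5 dB.
Input overshoot = R × output overshoot = 25 dB → input = -39 + 25 = -14 dBFS.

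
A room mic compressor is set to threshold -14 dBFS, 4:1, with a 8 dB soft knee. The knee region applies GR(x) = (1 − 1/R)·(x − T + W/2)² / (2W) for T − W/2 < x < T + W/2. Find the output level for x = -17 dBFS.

x − T + W/2 = -17 − (-14) + 4 = 1.
GR = (1 − 1/4) × 1² / 16 = 0.75 × 1 / 16 = 0.046875 dB.
Output = -17 − 0.046875 = -17.046875 dBFS.

-17.046875 dBFS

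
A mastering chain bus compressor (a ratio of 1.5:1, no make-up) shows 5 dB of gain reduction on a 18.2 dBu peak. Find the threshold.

3.2 dBu

Input is 15 dB above T (since output overshoot × R = input overshoot: (13.2 − T)·1.5 = 18.2 − T gives T = 3.2 dBu).
Check: 3.2 + (18.2 − 3.2)/1.5 = 3.2 + 10 = 13.2 dBu. ✓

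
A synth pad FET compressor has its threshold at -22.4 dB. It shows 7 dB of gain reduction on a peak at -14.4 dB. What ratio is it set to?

Input overshoot = -14.4 − (-22.4) = 8 dB.
Output overshoot = 8 − 7 = 1 dB.
Ratio = input overshoot / output overshoot = 8 / 1 = 8.

8:1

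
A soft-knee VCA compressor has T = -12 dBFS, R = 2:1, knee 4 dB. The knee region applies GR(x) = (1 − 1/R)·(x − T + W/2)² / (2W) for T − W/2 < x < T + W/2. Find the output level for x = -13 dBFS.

x − T + W/2 = -13 − (-12) + 2 = 1.
GR = (1 − 1/2) × 1² / 8 = 0.5 × 1 / 8 = 0.0625 dB.
Output = -13 − 0.0625 = -13.0625 dBFS.

-13.0625 dBFS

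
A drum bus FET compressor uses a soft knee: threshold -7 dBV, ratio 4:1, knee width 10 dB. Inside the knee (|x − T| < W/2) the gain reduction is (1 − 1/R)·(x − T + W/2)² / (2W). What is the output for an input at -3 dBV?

-6.0375 dBV

x − T + W/2 = -3 − (-7) + 5 = 9.
GR = (1 − 1/4) × 9² / 20 = 0.75 × 81 / 20 = 3.0375 dB.
Output = -3 − 3.0375 = -6.0375 dBV.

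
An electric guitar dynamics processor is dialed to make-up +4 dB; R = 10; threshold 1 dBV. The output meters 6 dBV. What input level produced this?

11 dBV

Before make-up, the level was 6 − 4 = 2 dBV.
That's 1 dB above the 1 dBV threshold.
Before 10:1 compression the overshoot was 1 × 10 = 10 dB, so input = 1 + 10 = 11 dBV.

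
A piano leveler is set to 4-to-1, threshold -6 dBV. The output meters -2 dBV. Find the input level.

Post-compression overshoot = -2 − (-6) = 4 dB.
Input overshoot = R × output overshoot = 16 dB → input = -6 + 16 = 10 dBV.

10 dBV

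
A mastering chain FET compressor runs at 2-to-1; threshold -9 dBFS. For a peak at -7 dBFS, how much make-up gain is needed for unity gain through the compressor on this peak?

Without make-up, output = threshold + overshoot/2 = -9 + 1 = -8 dBFS.
Gap to target: 1 dB.

1 dB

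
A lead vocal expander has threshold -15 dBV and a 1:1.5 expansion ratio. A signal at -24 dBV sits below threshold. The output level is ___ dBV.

Undershoot = (-15) − (-24) = 9 dB.
At 1:1.5, that expands to 13.5 dB under threshold.
Output = -15 − 13.5 = -28.5 dBV.

-28.5 dBV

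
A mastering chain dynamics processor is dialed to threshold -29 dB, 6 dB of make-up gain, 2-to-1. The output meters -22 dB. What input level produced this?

-27 dB

Remove make-up: -22 − 6 = -28 dB.
That's 1 dB above the -29 dB threshold.
Before 2:1 compression the overshoot was 1 × 2 = 2 dB, so input = -29 + 2 = -27 dB.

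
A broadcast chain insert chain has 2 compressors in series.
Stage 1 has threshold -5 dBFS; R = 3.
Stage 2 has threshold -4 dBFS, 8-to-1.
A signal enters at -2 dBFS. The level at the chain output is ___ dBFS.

-4 dBFS

Stage 1: -2 dBFS is 3 dB over -5 dBFS; at 3:1 that becomes 1 dB over, giving -4 dBFS.
Stage 2: -4 dBFS is at or below the -4 dBFS threshold — no compression; output -4 dBFS.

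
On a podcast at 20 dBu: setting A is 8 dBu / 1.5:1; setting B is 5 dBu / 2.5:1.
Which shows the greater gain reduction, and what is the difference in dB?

A: overshoot 12 dB → output overshoot 8 dB → GR 4 dB.
B: overshoot 15 dB → output overshoot 6 dB → GR 9 dB.
B reduces 5 dB more.

B, by 5 dB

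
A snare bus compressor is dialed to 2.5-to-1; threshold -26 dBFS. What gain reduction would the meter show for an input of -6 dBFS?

-6 dBFS exceeds the threshold by 20 dB.
After 2.5:1 compression the overshoot becomes 20/2.5 = 8 dB.
GR = overshoot in − overshoot out = 20 − 8 = 12 dB.

12 dB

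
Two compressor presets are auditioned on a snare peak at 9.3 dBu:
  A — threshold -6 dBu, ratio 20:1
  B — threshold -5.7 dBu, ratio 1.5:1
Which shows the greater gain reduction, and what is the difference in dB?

A: 15.3 dB over, compressed to 0.765 dB over, so 14.535 dB of GR.
B: 15 dB over, compressed to 10 dB over, so 5 dB of GR.
Difference: 9.535 dB in favour of A.

A, by 9.535 dB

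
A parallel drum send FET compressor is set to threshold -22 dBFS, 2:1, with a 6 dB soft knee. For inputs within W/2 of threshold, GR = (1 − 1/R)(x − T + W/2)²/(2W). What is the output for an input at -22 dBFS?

x − T + W/2 = -22 − (-22) + 3 = 3.
GR = (1 − 1/2) × 3² / 12 = 0.5 × 9 / 12 = 0.375 dB.
Output = -22 − 0.375 = -22.375 dBFS.

-22.375 dBFS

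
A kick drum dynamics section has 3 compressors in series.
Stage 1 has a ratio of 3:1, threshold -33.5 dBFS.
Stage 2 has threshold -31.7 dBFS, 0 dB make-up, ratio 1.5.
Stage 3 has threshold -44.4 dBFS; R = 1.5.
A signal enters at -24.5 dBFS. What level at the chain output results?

Stage 1: -24.5 dBFS is 9 dB over -33.5 dBFS; at 3:1 that becomes 3 dB over, giving -30.5 dBFS.
Stage 2: -30.5 dBFS is 1.2 dB over -31.7 dBFS; at 1.5:1 that becomes 0.8 dB over, giving -30.9 dBFS.
Stage 3: 13.5 dB above -44.4 dBFS, reduced 1.5:1 to 9 dB above → -35.4 dBFS.

-35.4 dBFS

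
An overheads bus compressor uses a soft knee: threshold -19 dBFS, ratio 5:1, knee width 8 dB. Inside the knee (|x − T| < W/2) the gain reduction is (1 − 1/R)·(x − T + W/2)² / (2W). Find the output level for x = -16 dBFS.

-18.45 dBFS

x − T + W/2 = -16 − (-19) + 4 = 7.
GR = (1 − 1/5) × 7² / 16 = 0.8 × 49 / 16 = 2.45 dB.
Output = -16 − 2.45 = -18.45 dBFS.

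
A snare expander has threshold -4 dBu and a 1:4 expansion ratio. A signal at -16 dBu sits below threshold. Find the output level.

-52 dBu

Undershoot = (-4) − (-16) = 12 dB.
At 1:4, that expands to 48 dB under threshold.
Output = -4 − 48 = -52 dBu.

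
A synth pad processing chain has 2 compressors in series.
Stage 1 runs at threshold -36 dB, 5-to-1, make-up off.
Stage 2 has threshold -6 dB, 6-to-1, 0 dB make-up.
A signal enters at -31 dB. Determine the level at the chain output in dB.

Stage 1: 5 dB above -36 dB, reduced 5:1 to 1 dB above → -35 dB.
Stage 2: -35 dB is at or below the -6 dB threshold — no compression; output -35 dB.

-35 dB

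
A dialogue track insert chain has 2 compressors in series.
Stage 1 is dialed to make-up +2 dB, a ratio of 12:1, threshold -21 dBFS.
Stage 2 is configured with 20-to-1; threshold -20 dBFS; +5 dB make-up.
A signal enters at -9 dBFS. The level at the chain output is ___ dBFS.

-14.9 dBFS

Stage 1: overshoot 12 dB → 12/12 = 1 dB → -20 dBFS; +2 dB make-up → -18 dBFS.
Stage 2: overshoot 2 dB → 2/20 = 0.1 dB → -19.9 dBFS; +5 dB make-up → -14.9 dBFS.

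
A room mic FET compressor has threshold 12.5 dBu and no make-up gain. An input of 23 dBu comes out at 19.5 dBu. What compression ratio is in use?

Input overshoot = 23 − 12.5 = 10.5 dB; output overshoot = 19.5 − 12.5 = 7 dB.
Ratio = 10.5 / 7 = 1.5.

1.5:1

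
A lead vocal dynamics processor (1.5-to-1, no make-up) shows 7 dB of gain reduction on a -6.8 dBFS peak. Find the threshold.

Let T be the threshold. Output overshoot = (input overshoot)/R, so -13.8 − T = (-6.8 − T)/1.5.
1.5·(-13.8 − T) = -6.8 − T → 0.5·T = -20.7 − (-6.8) = -13.9.
T = -13.9/0.5 = -27.8 dBFS.

-27.8 dBFS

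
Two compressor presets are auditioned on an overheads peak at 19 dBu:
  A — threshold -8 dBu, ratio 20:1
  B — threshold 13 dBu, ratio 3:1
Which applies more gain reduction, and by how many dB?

A, by 21.65 dB

A: GR = 27 − 27/20 = 25.65 dB.
B: GR = 6 − 6/3 = 4 dB.
Difference: 21.65 dB in favour of A.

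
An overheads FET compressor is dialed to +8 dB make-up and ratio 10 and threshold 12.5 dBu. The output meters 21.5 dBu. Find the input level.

22.5 dBu

Stripping the +8 dB make-up gives 13.5 dBu at the gain stage.
The compressed level sits 13.5 − 12.5 = 1 dB over threshold.
Before 10:1 compression the overshoot was 1 × 10 = 10 dB, so input = 12.5 + 10 = 22.5 dBu.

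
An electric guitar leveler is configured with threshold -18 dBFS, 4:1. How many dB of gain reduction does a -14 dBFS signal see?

Overshoot = -14 − (-18) = 4 dB.
After 4:1 compression the overshoot becomes 4/4 = 1 dB.
Gain reduction = 4 − 1 = 3 dB.

3 dB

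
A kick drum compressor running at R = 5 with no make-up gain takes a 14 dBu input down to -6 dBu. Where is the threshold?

Let T be the threshold. Output overshoot = (input overshoot)/R, so -6 − T = (14 − T)/5.
5·(-6 − T) = 14 − T → 4·T = -30 − 14 = -44.
T = -44/4 = -11 dBu.

-11 dBu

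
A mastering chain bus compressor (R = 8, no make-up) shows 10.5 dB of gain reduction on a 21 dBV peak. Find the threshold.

9 dBV

Let T be the threshold. Output overshoot = (input overshoot)/R, so 10.5 − T = (21 − T)/8.
8·(10.5 − T) = 21 − T → 7·T = 84 − 21 = 63.
T = 63/7 = 9 dBV.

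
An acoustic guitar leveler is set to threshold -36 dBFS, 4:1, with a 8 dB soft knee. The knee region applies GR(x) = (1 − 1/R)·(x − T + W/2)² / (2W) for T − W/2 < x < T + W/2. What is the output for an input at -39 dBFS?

-39.046875 dBFS

x − T + W/2 = -39 − (-36) + 4 = 1.
GR = (1 − 1/4) × 1² / 16 = 0.75 × 1 / 16 = 0.046875 dB.
Output = -39 − 0.046875 = -39.046875 dBFS.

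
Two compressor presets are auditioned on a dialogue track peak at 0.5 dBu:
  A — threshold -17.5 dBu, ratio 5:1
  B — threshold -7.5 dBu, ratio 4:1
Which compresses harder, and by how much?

A, by 8.4 dB

A: 18 dB over, compressed to 3.6 dB over, so 14.4 dB of GR.
B: 8 dB over, compressed to 2 dB over, so 6 dB of GR.
A applies 8.4 dB more gain reduction.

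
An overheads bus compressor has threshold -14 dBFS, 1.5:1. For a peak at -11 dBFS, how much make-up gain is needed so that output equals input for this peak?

Overshoot 3 dB → 3/1.5 = 2 dB after compression, so the compressed level is -14 + 2 = -12 dBFS.
Make-up = target − compressed = -11 − (-12) = 1 dB.

1 dB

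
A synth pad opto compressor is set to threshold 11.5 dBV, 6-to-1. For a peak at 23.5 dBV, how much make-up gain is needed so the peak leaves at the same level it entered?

The peak compresses to 11.5 + 12/6 = 13.5 dBV.
To reach 23.5 dBV requires 23.5 − 13.5 = 10 dB of make-up.

10 dB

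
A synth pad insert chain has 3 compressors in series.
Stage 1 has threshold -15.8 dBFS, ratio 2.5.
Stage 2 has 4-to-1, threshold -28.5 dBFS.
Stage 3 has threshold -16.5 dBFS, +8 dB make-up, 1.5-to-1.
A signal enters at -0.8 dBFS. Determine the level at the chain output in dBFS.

Stage 1: overshoot 15 dB → 15/2.5 = 6 dB → -9.8 dBFS.
Stage 2: 18.7 dB above -28.5 dBFS, reduced 4:1 to 4.675 dB above → -23.825 dBFS.
Stage 3: -23.825 dBFS is at or below the -16.5 dBFS threshold — no compression; make-up brings it to -15.825 dBFS.

-15.825 dBFS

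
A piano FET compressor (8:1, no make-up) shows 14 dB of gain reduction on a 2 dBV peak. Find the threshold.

-14 dBV

Input is 16 dB above T (since output overshoot × R = input overshoot: (-12 − T)·8 = 2 − T gives T = -14 dBV).
Check: -14 + (2 − (-14))/8 = -14 + 2 = -12 dBV. ✓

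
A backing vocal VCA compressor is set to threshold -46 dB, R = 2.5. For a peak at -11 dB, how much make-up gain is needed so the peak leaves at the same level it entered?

Overshoot 35 dB → 35/2.5 = 14 dB after compression, so the compressed level is -46 + 14 = -32 dB.
Make-up = target − compressed = -11 − (-32) = 21 dB.

21 dB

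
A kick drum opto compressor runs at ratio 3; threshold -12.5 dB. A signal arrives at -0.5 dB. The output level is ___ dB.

Overshoot: -0.5 − (-12.5) = 12 dB.
3:1 compression reduces that to 12/3 = 4 dB over.
Output = -12.5 + 4 = -8.5 dB.

-8.5 dB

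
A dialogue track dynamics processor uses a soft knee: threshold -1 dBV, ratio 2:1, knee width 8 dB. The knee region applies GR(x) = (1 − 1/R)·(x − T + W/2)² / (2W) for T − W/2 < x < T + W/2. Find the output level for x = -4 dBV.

-4.03125 dBV

x − T + W/2 = -4 − (-1) + 4 = 1.
GR = (1 − 1/2) × 1² / 16 = 0.5 × 1 / 16 = 0.03125 dB.
Output = -4 − 0.03125 = -4.03125 dBV.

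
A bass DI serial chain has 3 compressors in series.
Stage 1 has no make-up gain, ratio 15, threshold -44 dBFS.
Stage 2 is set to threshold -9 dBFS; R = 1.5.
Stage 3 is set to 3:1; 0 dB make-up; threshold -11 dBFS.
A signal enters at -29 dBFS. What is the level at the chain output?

-43 dBFS

Stage 1: overshoot 15 dB → 15/15 = 1 dB → -43 dBFS.
Stage 2: -43 dBFS is at or below the -9 dBFS threshold — no compression; output -43 dBFS.
Stage 3: -43 dBFS is at or below the -11 dBFS threshold — no compression; output -43 dBFS.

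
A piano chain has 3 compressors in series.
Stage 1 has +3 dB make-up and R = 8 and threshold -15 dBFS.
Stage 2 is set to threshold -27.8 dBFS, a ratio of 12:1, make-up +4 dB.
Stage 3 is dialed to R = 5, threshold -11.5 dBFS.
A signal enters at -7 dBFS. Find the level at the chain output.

-22.4 dBFS

Stage 1: overshoot 8 dB → 8/8 = 1 dB → -14 dBFS; +3 dB make-up → -11 dBFS.
Stage 2: overshoot 16.8 dB → 16.8/12 = 1.4 dB → -26.4 dBFS; +4 dB make-up → -22.4 dBFS.
Stage 3: -22.4 dBFS is at or below the -11.5 dBFS threshold — no compression; output -22.4 dBFS.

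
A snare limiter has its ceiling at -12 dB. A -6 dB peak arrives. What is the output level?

-12 dB

A brickwall limiter is an ∞:1 compressor: any input above the ceiling is clamped to -12 dB.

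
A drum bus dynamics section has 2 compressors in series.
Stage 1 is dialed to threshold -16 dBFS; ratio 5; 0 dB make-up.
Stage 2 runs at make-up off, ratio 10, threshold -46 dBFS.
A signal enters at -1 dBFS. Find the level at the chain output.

-42.7 dBFS

Stage 1: 15 dB above -16 dBFS, reduced 5:1 to 3 dB above → -13 dBFS.
Stage 2: 33 dB above -46 dBFS, reduced 10:1 to 3.3 dB above → -42.7 dBFS.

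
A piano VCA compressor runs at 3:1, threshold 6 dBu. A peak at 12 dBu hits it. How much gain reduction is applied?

4 dB

Overshoot = 12 − 6 = 6 dB.
After 3:1 compression the overshoot becomes 6/3 = 2 dB.
Gain reduction = 6 − 2 = 4 dB.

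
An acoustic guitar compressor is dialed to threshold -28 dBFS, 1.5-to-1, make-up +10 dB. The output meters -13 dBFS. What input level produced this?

-20.5 dBFS

Stripping the +10 dB make-up gives -23 dBFS at the gain stage.
Post-compression overshoot = -23 − (-28) = 5 dB.
Undo the ratio: input overshoot = 5 × 1.5 = 7.5 dB, giving input = -20.5 dBFS.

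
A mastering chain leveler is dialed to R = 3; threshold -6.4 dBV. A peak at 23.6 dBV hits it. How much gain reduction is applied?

20 dB

Overshoot = 23.6 − (-6.4) = 30 dB.
At 3:1, output sits 30/3 = 10 dB above threshold.
So the signal is attenuated by 30 − 10 = 20 dB.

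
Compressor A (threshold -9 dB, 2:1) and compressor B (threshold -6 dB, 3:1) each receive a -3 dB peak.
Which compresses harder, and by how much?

A: GR = 6 − 6/2 = 3 dB.
B: GR = 3 − 3/3 = 2 dB.
A reduces 1 dB more.

A, by 1 dB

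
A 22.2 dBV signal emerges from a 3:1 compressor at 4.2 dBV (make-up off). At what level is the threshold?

Input is 27 dB above T (since output overshoot × R = input overshoot: (4.2 − T)·3 = 22.2 − T gives T = -4.8 dBV).
Check: -4.8 + (22.2 − (-4.8))/3 = -4.8 + 9 = 4.2 dBV. ✓

-4.8 dBV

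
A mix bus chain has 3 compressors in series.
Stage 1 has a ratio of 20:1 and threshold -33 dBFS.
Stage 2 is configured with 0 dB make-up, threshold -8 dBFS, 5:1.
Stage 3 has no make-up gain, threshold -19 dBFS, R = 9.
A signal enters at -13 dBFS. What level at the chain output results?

Stage 1: -13 dBFS is 20 dB over -33 dBFS; at 20:1 that becomes 1 dB over, giving -32 dBFS.
Stage 2: -32 dBFS is at or below the -8 dBFS threshold — no compression; output -32 dBFS.
Stage 3: -32 dBFS is at or below the -19 dBFS threshold — no compression; output -32 dBFS.

-32 dBFS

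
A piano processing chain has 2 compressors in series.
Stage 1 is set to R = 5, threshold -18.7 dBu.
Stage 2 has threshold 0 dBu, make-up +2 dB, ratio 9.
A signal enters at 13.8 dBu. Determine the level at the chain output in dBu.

Stage 1: 13.8 dBu is 32.5 dB over -18.7 dBu; at 5:1 that becomes 6.5 dB over, giving -12.2 dBu.
Stage 2: -12.2 dBu is at or below the 0 dBu threshold — no compression; make-up brings it to -10.2 dBu.

-10.2 dBu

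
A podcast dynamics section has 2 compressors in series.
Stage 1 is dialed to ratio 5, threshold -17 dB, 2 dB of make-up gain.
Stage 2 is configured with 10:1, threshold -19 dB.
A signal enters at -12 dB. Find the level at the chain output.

Stage 1: -12 dB is 5 dB over -17 dB; at 5:1 that becomes 1 dB over, giving -16 dB; +2 dB make-up → -14 dB.
Stage 2: -14 dB is 5 dB over -19 dB; at 10:1 that becomes 0.5 dB over, giving -18.5 dB.

-18.5 dB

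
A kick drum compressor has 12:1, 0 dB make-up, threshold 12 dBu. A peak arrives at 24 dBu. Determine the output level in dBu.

13 dBu

Overshoot: 24 − 12 = 12 dB.
The 12 dB excess becomes 1 dB after 12:1 reduction.
So the level is 12 + 1 = 13 dBu.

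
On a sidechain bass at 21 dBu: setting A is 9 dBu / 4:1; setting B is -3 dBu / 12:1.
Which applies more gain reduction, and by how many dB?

A: 12 dB over, compressed to 3 dB over, so 9 dB of GR.
B: 24 dB over, compressed to 2 dB over, so 22 dB of GR.
B reduces 13 dB more.

B, by 13 dB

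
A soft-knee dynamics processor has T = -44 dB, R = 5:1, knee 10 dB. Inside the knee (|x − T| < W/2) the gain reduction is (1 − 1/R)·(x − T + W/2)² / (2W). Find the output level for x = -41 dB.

x − T + W/2 = -41 − (-44) + 5 = 8.
GR = (1 − 1/5) × 8² / 20 = 0.8 × 64 / 20 = 2.56 dB.
Output = -41 − 2.56 = -43.56 dB.

-43.56 dB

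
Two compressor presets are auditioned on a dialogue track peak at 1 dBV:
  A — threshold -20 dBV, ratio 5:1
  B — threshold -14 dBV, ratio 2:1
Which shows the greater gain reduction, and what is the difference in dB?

A, by 9.3 dB

A: overshoot 21 dB → output overshoot 4.2 dB → GR 16.8 dB.
B: overshoot 15 dB → output overshoot 7.5 dB → GR 7.5 dB.
Difference: 9.3 dB in favour of A.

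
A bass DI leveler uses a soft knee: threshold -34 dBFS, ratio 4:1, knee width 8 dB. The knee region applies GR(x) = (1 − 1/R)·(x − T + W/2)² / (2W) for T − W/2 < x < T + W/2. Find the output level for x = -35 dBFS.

x − T + W/2 = -35 − (-34) + 4 = 3.
GR = (1 − 1/4) × 3² / 16 = 0.75 × 9 / 16 = 0.421875 dB.
Output = -35 − 0.421875 = -35.421875 dBFS.

-35.421875 dBFS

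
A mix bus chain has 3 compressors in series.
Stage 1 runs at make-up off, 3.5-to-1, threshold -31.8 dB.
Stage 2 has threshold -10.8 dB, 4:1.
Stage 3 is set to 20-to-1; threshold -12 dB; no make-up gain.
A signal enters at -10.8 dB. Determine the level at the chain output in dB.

Stage 1: 21 dB above -31.8 dB, reduced 3.5:1 to 6 dB above → -25.8 dB.
Stage 2: below threshold (-25.8 ≤ -10.8); passes unchanged; output -25.8 dB.
Stage 3: -25.8 dB is at or below the -12 dB threshold — no compression; output -25.8 dB.

-25.8 dB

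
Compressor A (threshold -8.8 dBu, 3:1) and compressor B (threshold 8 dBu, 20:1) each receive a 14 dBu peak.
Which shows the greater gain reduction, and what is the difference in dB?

A: overshoot 22.8 dB → output overshoot 7.6 dB → GR 15.2 dB.
B: overshoot 6 dB → output overshoot 0.3 dB → GR 5.7 dB.
A applies 9.5 dB more gain reduction.

A, by 9.5 dB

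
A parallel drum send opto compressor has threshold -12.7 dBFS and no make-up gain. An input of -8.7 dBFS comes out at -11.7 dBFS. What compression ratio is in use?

4:1

Input overshoot = -8.7 − (-12.7) = 4 dB; output overshoot = -11.7 − (-12.7) = 1 dB.
Ratio = 4 / 1 = 4.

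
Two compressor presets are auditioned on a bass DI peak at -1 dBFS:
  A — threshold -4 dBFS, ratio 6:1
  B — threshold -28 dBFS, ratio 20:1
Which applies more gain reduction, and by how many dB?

B, by 23.15 dB

A: overshoot 3 dB → output overshoot 0.5 dB → GR 2.5 dB.
B: overshoot 27 dB → output overshoot 1.35 dB → GR 25.65 dB.
Difference: 23.15 dB in favour of B.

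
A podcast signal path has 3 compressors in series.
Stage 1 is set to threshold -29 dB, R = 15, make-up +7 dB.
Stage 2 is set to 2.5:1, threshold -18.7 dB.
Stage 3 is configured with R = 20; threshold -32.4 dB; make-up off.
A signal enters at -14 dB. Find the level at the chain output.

Stage 1: -14 dB is 15 dB over -29 dB; at 15:1 that becomes 1 dB over, giving -28 dB; +7 dB make-up → -21 dB.
Stage 2: -21 dB is at or below the -18.7 dB threshold — no compression; output -21 dB.
Stage 3: 11.4 dB above -32.4 dB, reduced 20:1 to 0.57 dB above → -31.83 dB.

-31.83 dB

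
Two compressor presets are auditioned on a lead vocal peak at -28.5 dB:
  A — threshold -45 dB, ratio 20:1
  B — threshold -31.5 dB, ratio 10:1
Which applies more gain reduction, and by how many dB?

A, by 12.975 dB

A: overshoot 16.5 dB → output overshoot 0.825 dB → GR 15.675 dB.
B: overshoot 3 dB → output overshoot 0.3 dB → GR 2.7 dB.
Difference: 12.975 dB in favour of A.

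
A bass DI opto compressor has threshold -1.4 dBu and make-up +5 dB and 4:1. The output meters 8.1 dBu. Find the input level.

16.6 dBu

Before make-up, the level was 8.1 − 5 = 3.1 dBu.
The compressed level sits 3.1 − (-1.4) = 4.5 dB over threshold.
Input overshoot = R × output overshoot = 18 dB → input = -1.4 + 18 = 16.6 dBu.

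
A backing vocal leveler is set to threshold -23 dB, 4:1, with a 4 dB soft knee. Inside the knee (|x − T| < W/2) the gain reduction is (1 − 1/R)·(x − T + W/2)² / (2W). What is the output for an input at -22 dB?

-22.84375 dB

x − T + W/2 = -22 − (-23) + 2 = 3.
GR = (1 − 1/4) × 3² / 8 = 0.75 × 9 / 8 = 0.84375 dB.
Output = -22 − 0.84375 = -22.84375 dB.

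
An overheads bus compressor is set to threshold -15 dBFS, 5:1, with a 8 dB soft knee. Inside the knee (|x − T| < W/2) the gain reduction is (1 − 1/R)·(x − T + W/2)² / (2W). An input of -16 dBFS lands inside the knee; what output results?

-16.45 dBFS

x − T + W/2 = -16 − (-15) + 4 = 3.
GR = (1 − 1/5) × 3² / 16 = 0.8 × 9 / 16 = 0.45 dB.
Output = -16 − 0.45 = -16.45 dBFS.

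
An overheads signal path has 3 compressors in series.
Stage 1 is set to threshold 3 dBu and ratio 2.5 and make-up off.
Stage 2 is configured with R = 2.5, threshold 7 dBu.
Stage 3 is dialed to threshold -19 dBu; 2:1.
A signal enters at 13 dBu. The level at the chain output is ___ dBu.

Stage 1: 10 dB above 3 dBu, reduced 2.5:1 to 4 dB above → 7 dBu.
Stage 2: 7 dBu ≤ 7 dBu, so stage 2 doesn't engage; output 7 dBu.
Stage 3: 7 dBu is 26 dB over -19 dBu; at 2:1 that becomes 13 dB over, giving -6 dBu.

-6 dBu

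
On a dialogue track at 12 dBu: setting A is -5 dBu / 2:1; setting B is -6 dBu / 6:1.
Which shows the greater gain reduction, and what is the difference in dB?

B, by 6.5 dB

A: 17 dB over, compressed to 8.5 dB over, so 8.5 dB of GR.
B: 18 dB over, compressed to 3 dB over, so 15 dB of GR.
B reduces 6.5 dB more.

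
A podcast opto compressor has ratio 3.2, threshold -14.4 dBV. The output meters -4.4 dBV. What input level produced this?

That's 10 dB above the -14.4 dBV threshold.
Undo the ratio: input overshoot = 10 × 3.2 = 32 dB, giving input = 17.6 dBV.

17.6 dBV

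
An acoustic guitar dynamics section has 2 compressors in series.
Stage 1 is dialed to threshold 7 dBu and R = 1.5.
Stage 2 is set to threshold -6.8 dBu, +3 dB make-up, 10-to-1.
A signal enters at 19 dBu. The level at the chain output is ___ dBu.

Stage 1: overshoot 12 dB → 12/1.5 = 8 dB → 15 dBu.
Stage 2: overshoot 21.8 dB → 21.8/10 = 2.18 dB → -4.62 dBu; +3 dB make-up → -1.62 dBu.

-1.62 dBu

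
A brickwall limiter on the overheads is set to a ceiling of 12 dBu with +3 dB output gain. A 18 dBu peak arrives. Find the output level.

The limiter clamps the peak to its 12 dBu ceiling.
Output gain then adds 3 dB: 12 + 3 = 15 dBu.

15 dBu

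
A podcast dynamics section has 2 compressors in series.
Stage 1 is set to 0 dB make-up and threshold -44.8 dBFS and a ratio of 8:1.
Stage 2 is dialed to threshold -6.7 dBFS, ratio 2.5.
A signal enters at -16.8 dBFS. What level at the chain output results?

Stage 1: overshoot 28 dB → 28/8 = 3.5 dB → -41.3 dBFS.
Stage 2: -41.3 dBFS ≤ -6.7 dBFS, so stage 2 doesn't engage; output -41.3 dBFS.

-41.3 dBFS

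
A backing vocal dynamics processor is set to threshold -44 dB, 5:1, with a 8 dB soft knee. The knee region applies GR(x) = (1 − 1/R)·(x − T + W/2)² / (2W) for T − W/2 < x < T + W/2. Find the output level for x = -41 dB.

-43.45 dB

x − T + W/2 = -41 − (-44) + 4 = 7.
GR = (1 − 1/5) × 7² / 16 = 0.8 × 49 / 16 = 2.45 dB.
Output = -41 − 2.45 = -43.45 dB.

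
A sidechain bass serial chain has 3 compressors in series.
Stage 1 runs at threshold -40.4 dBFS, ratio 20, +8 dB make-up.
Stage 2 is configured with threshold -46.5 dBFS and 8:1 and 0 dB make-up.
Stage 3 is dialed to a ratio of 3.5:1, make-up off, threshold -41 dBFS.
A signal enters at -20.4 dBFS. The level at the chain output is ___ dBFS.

-44.6125 dBFS

Stage 1: -20.4 dBFS is 20 dB over -40.4 dBFS; at 20:1 that becomes 1 dB over, giving -39.4 dBFS; +8 dB make-up → -31.4 dBFS.
Stage 2: overshoot 15.1 dB → 15.1/8 = 1.8875 dB → -44.6125 dBFS.
Stage 3: -44.6125 dBFS is at or below the -41 dBFS threshold — no compression; output -44.6125 dBFS.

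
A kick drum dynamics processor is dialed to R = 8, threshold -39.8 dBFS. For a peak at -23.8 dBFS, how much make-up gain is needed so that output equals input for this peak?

The peak compresses to -39.8 + 16/8 = -37.8 dBFS.
To reach -23.8 dBFS requires -23.8 − (-37.8) = 14 dB of make-up.

14 dB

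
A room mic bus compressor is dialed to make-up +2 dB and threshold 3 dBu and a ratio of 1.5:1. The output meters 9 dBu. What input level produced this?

Stripping the +2 dB make-up gives 7 dBu at the gain stage.
Post-compression overshoot = 7 − 3 = 4 dB.
Undo the ratio: input overshoot = 4 × 1.5 = 6 dB, giving input = 9 dBu.

9 dBu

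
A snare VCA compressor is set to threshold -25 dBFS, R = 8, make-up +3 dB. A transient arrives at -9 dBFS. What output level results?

-20 dBFS

Overshoot: -9 − (-25) = 16 dB.
The 16 dB excess becomes 2 dB after 8:1 reduction.
So the level is -25 + 2 = -23 dBFS; make-up adds 3 dB, giving -20 dBFS.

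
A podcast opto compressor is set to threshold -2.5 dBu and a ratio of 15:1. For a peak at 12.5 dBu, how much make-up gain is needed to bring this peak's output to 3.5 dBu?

5 dB

Overshoot 15 dB → 15/15 = 1 dB after compression, so the compressed level is -2.5 + 1 = -1.5 dBu.
Make-up = target − compressed = 3.5 − (-1.5) = 5 dB.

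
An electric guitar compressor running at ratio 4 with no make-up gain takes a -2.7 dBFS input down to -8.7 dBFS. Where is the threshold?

Let T be the threshold. Output overshoot = (input overshoot)/R, so -8.7 − T = (-2.7 − T)/4.
4·(-8.7 − T) = -2.7 − T → 3·T = -34.8 − (-2.7) = -32.1.
T = -32.1/3 = -10.7 dBFS.

-10.7 dBFS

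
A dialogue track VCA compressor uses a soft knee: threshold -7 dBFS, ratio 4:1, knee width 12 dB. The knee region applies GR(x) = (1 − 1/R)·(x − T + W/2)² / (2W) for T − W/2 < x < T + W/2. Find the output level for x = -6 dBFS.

x − T + W/2 = -6 − (-7) + 6 = 7.
GR = (1 − 1/4) × 7² / 24 = 0.75 × 49 / 24 = 1.53125 dB.
Output = -6 − 1.53125 = -7.53125 dBFS.

-7.53125 dBFS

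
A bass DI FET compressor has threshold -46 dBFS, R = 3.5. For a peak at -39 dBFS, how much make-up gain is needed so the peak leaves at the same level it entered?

The peak compresses to -46 + 7/3.5 = -44 dBFS.
To reach -39 dBFS requires -39 − (-44) = 5 dB of make-up.

5 dB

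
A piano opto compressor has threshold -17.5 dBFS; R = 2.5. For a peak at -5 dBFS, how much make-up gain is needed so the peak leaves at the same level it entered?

7.5 dB

The peak compresses to -17.5 + 12.5/2.5 = -12.5 dBFS.
To reach -5 dBFS requires -5 − (-12.5) = 7.5 dB of make-up.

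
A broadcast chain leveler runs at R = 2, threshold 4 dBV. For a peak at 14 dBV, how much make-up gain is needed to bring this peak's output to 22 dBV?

13 dB

Overshoot 10 dB → 10/2 = 5 dB after compression, so the compressed level is 4 + 5 = 9 dBV.
Make-up = target − compressed = 22 − 9 = 13 dB.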